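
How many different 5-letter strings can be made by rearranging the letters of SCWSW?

Letter multiplicities in SCWSW: C×1, S×2, W×2.
Dividing 5! = 120 by 2!·2! = 4 for the repeated letters gives 30.

30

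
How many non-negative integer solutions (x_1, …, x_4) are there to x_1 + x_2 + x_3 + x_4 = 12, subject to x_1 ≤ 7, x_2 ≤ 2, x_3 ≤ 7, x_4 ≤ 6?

127

Without the upper bounds there are C(15,3) = 455 ways to split 12 among 4 variables.
Subtract solutions that violate a single cap (substitute x_i' = x_i − (cap_i+1)): x_1 ≥ 8 gives C(7,3) = 35; x_2 ≥ 3 gives C(12,3) = 220; x_3 ≥ 8 gives C(7,3) = 35; x_4 ≥ 7 gives C(8,3) = 56. Together 346.
Add back pairs where two caps are both exceeded: 4 + 0 + 0 + 4 + 10 + 0 = 18.
By inclusion–exclusion the count is 455 − 346 + 18 = 127.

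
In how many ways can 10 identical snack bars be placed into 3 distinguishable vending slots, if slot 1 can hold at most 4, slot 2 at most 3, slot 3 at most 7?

14

Without the upper bounds there are C(12,2) = 66 ways to split 10 among 3 vending slots.
Subtract solutions that violate a single cap (substitute x_i' = x_i − (cap_i+1)): x_1 ≥ 5 gives C(7,2) = 21; x_2 ≥ 4 gives C(8,2) = 28; x_3 ≥ 8 gives C(4,2) = 6. Together 55.
Add back pairs where two caps are both exceeded: 3 + 0 + 0 = 3.
By inclusion–exclusion the count is 66 − 55 + 3 = 14.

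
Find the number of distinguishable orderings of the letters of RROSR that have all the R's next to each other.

6

Treat the 3 copies of R as a single block. The multiset to arrange is then {RRR, O, S}, 3 items in all.
All 3 items are distinct, so there are (3)! = 6 arrangements.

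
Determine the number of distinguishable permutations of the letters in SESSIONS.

1680

Letter multiplicities in SESSIONS: E×1, I×1, N×1, O×1, S×4.
Dividing 8! = 40320 by 4! = 24 for the repeated letters gives 1680.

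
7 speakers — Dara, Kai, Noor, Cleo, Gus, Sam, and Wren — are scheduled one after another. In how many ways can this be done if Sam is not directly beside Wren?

3600

Of the 7! = 5040 arrangements, those with Sam and Wren adjacent number 2 × 6! = 1440 (treat the pair as a block with 2 internal orders).
Complementary counting: 5040 − 1440 = 3600.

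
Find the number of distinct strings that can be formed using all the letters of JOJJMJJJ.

56

The 8 letters of JOJJMJJJ have repeats: J appearing 6 times.
Dividing 8! = 40320 by 6! = 720 for the repeated letters gives 56.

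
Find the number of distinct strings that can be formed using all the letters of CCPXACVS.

CCPXACVS has 8 letters with C appearing 3 times.
So there are 8! / (3!) = 6720 distinguishable arrangements.

6720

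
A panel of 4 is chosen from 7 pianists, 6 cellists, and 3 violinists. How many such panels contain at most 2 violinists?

Split by how many violinists are chosen (0 through 2).
Sum: C(3,0)·C(13,4) + C(3,1)·C(13,3) + C(3,2)·C(13,2) = 715 + 858 + 234 = 1807.

1807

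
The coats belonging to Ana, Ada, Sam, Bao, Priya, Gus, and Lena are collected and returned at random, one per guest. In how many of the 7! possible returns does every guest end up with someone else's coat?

Count assignments avoiding every fixed point. For any j of the 7 guests fixed to their own coat, the other 7−j can be arranged in (7−j)! ways.
By inclusion–exclusion this is Σ_{j=0}^{7} (−1)^j C(7,j)·(7−j)!.
Computing: 5040 − 5040 + 2520 − 840 + 210 − 42 + 7 − 1 = 1854.

1854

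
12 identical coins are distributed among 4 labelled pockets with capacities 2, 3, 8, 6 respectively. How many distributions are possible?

65

Without the upper bounds there are C(15,3) = 455 ways to split 12 among 4 pockets.
Subtract solutions that violate a single cap (substitute x_i' = x_i − (cap_i+1)): x_1 ≥ 3 gives C(12,3) = 220; x_2 ≥ 4 gives C(11,3) = 165; x_3 ≥ 9 gives C(6,3) = 20; x_4 ≥ 7 gives C(8,3) = 56. Together 461.
Add back pairs where two caps are both exceeded: 56 + 1 + 10 + 0 + 4 + 0 = 71.
By inclusion–exclusion the count is 455 − 461 + 71 = 65.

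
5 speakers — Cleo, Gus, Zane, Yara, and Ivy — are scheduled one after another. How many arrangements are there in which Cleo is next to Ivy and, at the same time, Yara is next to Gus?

24

Treat {Cleo,Ivy} as one block (2 orders) and {Yara,Gus} as another (2 orders).
That leaves 3 units to arrange: 2 × 2 × 3! = 4 × 6 = 24.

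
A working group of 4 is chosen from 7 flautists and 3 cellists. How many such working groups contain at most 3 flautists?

Split by how many flautists are chosen (0 through 3).
Sum: C(7,0)·C(3,4) + C(7,1)·C(3,3) + C(7,2)·C(3,2) + C(7,3)·C(3,1) = 0 + 7 + 63 + 105 = 175.

175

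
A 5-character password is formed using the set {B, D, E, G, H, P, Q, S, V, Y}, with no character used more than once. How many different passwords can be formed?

This is a permutation of 5 out of 10: P(10,5) = 10!/5!.
10 × 9 × 8 × 7 × 6 = 30240.

30240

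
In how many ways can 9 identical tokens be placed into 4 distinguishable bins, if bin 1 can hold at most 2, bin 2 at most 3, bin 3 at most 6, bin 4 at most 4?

Ignoring the caps, the number of non-negative solutions to x_1+…+x_4 = 9 is C(12,3) = 220.
Subtract solutions that violate a single cap (substitute x_i' = x_i − (cap_i+1)): x_1 ≥ 3 gives C(9,3) = 84; x_2 ≥ 4 gives C(8,3) = 56; x_3 ≥ 7 gives C(5,3) = 10; x_4 ≥ 5 gives C(7,3) = 35. Together 185.
Add back pairs where two caps are both exceeded: 10 + 0 + 4 + 0 + 1 + 0 = 15.
By inclusion–exclusion the count is 220 − 185 + 15 = 50.

50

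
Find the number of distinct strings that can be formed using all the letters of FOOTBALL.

10080

FOOTBALL has 8 letters with L appearing twice and O appearing twice.
The number of distinct arrangements is 8!/(2!·2!) = 40320/4 = 10080.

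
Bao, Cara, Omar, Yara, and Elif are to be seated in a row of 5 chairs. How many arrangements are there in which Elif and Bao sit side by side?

48

Place the 3 others and the Elif-Bao pair as 4 objects in a line; the pair has 2 internal arrangements.
That gives 2 × 4! = 2 × 24 = 48.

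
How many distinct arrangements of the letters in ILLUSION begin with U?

1260

Fix U in the first position and arrange the remaining 7 letters.
Those 7 letters have I appearing twice and L appearing twice, giving (7)!/(2!·2!) = 1260.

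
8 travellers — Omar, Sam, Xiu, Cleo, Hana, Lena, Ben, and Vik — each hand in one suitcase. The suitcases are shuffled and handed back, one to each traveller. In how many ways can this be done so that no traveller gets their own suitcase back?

Count assignments avoiding every fixed point. For any j of the 8 travellers fixed to their own suitcase, the other 8−j can be arranged in (8−j)! ways.
By inclusion–exclusion this is Σ_{j=0}^{8} (−1)^j C(8,j)·(8−j)!.
Computing: 40320 − 40320 + 20160 − 6720 + 1680 − 336 + 56 − 8 + 1 = 14833.

14833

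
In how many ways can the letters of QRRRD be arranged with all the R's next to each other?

Treat the 3 copies of R as a single block. The multiset to arrange is then {RRR, D, Q}, 3 items in all.
All 3 items are distinct, so there are (3)! = 6 arrangements.

6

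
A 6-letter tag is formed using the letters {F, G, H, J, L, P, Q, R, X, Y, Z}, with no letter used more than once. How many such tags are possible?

This is a permutation of 6 out of 11: P(11,6) = 11!/5!.
11 × 10 × 9 × 8 × 7 × 6 = 332640.

332640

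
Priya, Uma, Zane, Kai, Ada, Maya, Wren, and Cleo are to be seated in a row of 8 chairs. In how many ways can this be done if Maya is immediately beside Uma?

Glue Maya and Uma into one block (2 internal orders), leaving 7 units to arrange in a row.
So the count is 2·(7)! = 10080.

10080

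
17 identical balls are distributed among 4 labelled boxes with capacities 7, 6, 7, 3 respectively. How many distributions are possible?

Ignoring the caps, the number of non-negative solutions to x_1+…+x_4 = 17 is C(20,3) = 1140.
Subtract solutions that violate a single cap (substitute x_i' = x_i − (cap_i+1)): x_1 ≥ 8 gives C(12,3) = 220; x_2 ≥ 7 gives C(13,3) = 286; x_3 ≥ 8 gives C(12,3) = 220; x_4 ≥ 4 gives C(16,3) = 560. Together 1286.
Add back pairs where two caps are both exceeded: 10 + 4 + 56 + 10 + 84 + 56 = 220.
By inclusion–exclusion the count is 1140 − 1286 + 220 = 74.

74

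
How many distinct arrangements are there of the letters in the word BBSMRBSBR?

3780

Letter multiplicities in BBSMRBSBR: B×4, M×1, R×2, S×2.
Dividing 9! = 362880 by 4!·2!·2! = 96 for the repeated letters gives 3780.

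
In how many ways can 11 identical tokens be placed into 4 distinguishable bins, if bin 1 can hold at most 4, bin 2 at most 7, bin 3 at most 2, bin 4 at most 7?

Ignoring the caps, the number of non-negative solutions to x_1+…+x_4 = 11 is C(14,3) = 364.
Subtract solutions that violate a single cap (substitute x_i' = x_i − (cap_i+1)): x_1 ≥ 5 gives C(9,3) = 84; x_2 ≥ 8 gives C(6,3) = 20; x_3 ≥ 3 gives C(11,3) = 165; x_4 ≥ 8 gives C(6,3) = 20. Together 289.
Add back pairs where two caps are both exceeded: 0 + 20 + 0 + 1 + 0 + 1 = 22.
By inclusion–exclusion the count is 364 − 289 + 22 = 97.

97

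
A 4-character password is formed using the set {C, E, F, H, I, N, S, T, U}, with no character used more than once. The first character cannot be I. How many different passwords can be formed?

The first character has 9−1 = 8 choices (anything except I).
The remaining 3 characters are filled from the other 8 symbols without repetition: 8 × 7 × 6 = 336.
Total: 8 × 336 = 2688.

2688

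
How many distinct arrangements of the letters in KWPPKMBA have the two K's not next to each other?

There are 8!/(2!·2!) = 10080 arrangements of KWPPKMBA in total.
If the two K's are adjacent, glue them into one block, leaving 7 items to arrange: (7)!/(2!) = 2520 ways.
Hence 10080 − 2520 = 7560.

7560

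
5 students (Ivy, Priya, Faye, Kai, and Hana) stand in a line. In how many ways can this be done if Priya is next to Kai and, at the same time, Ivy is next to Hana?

24

Treat {Priya,Kai} as one block (2 orders) and {Ivy,Hana} as another (2 orders).
That leaves 3 units to arrange: 2 × 2 × 3! = 4 × 6 = 24.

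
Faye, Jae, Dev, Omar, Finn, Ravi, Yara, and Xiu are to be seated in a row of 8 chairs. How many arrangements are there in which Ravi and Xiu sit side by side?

Place the 6 others and the Ravi-Xiu pair as 7 objects in a line; the pair has 2 internal arrangements.
So the count is 2·(7)! = 10080.

10080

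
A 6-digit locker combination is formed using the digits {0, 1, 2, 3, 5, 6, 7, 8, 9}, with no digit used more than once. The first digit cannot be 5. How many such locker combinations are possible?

The first digit has 9−1 = 8 choices (anything except 5).
The remaining 5 digits are filled from the other 8 symbols without repetition: 8 × 7 × 6 × 5 × 4 = 6720.
Total: 8 × 6720 = 53760.

53760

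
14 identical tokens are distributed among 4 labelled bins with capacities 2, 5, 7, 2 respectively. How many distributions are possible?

10

Without the upper bounds there are C(17,3) = 680 ways to split 14 among 4 bins.
Subtract solutions that violate a single cap (substitute x_i' = x_i − (cap_i+1)): x_1 ≥ 3 gives C(14,3) = 364; x_2 ≥ 6 gives C(11,3) = 165; x_3 ≥ 8 gives C(9,3) = 84; x_4 ≥ 3 gives C(14,3) = 364. Together 977.
Add back pairs where two caps are both exceeded: 56 + 20 + 165 + 1 + 56 + 20 = 318.
Subtract triples: 0 + 10 + 1 + 0 = 11.
By inclusion–exclusion the count is 680 − 977 + 318 − 11 = 10.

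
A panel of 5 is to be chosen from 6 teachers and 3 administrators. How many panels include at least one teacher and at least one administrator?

Total 5-person selections from all 9: C(9,5) = 126.
Subtract selections that omit an entire group: no teachers → C(3,5) = 0; no administrators → C(6,5) = 6.
Both groups omitted at once is impossible, so 126 − 6 = 120.

120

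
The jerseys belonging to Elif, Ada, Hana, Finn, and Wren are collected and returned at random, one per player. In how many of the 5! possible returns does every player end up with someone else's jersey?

Count assignments avoiding every fixed point. For any j of the 5 players fixed to their old jersey, the other 5−j can be arranged in (5−j)! ways.
By inclusion–exclusion this is Σ_{j=0}^{5} (−1)^j C(5,j)·(5−j)!.
Computing: 120 − 120 + 60 − 20 + 5 − 1 = 44.

44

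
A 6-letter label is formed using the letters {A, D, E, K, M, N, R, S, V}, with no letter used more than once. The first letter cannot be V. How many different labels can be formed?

The first letter has 9−1 = 8 choices (anything except V).
The remaining 5 letters are filled from the other 8 symbols without repetition: 8 × 7 × 6 × 5 × 4 = 6720.
Total: 8 × 6720 = 53760.

53760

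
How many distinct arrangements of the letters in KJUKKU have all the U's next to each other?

20

Treat the 2 copies of U as a single block. The multiset to arrange is then {UU, J, K, K, K}, 5 items in all.
That gives (5)!/(3!) = 20 arrangements.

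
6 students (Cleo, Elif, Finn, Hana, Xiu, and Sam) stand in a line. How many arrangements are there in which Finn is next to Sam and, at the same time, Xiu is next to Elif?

96

Treat {Finn,Sam} as one block (2 orders) and {Xiu,Elif} as another (2 orders).
That leaves 4 units to arrange: 2 × 2 × 4! = 4 × 24 = 96.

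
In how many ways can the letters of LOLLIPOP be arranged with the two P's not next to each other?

There are 8!/(3!·2!·2!) = 1680 arrangements of LOLLIPOP in total.
If the two P's are adjacent, glue them into one block, leaving 7 items to arrange: (7)!/(3!·2!) = 420 ways.
Subtracting, 1680 − 420 = 1260 arrangements keep the P's apart.

1260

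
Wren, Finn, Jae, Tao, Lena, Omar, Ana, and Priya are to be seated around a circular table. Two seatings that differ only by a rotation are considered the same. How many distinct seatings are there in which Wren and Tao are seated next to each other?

1440

Treat {Wren, Tao} as one unit (2 internal orders) and seat the resulting 7 units around the table: (6)! circular arrangements.
So 2 × (6)! = 2 × 720 = 1440.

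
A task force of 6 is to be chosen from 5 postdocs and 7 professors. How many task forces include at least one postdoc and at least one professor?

917

Unrestricted: C(12,6) = 924 ways to pick any 6 of the 12.
Selections missing a whole group: no postdocs → C(7,6) = 7; no professors → C(5,6) = 0.
Both groups omitted at once is impossible, so 924 − 7 = 917.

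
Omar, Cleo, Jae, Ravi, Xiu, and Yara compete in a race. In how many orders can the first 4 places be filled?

This is an ordered selection of 4 from 6: P(6,4).
That gives 6 × 5 × 4 × 3 = 360.

360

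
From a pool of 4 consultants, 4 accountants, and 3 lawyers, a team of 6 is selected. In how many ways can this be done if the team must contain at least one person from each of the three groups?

420

Total 6-person selections from all 11: C(11,6) = 462.
Selections missing a whole group: no consultants → C(7,6) = 7; no accountants → C(7,6) = 7; no lawyers → C(8,6) = 28.
Add back selections omitting two groups (i.e. drawn from a single group): C(4,6) + C(4,6) + C(3,6) = 0.
By inclusion–exclusion: 462 − 42 + 0 = 420.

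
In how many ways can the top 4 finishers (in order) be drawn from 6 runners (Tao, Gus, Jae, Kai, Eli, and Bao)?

360

There are 6 choices for 1st place, 5 for 2nd, and so on down to 3 for position 4.
That gives 6 × 5 × 4 × 3 = 360.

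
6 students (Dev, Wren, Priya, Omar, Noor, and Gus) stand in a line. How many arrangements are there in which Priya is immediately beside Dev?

240

Place the 4 others and the Priya-Dev pair as 5 objects in a line; the pair has 2 internal arrangements.
So the count is 2·(5)! = 240.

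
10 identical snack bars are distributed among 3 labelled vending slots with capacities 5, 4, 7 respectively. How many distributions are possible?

By stars and bars, unrestricted non-negative solutions to x_1+…+x_3 = 10 number C(10+2,2) = 66.
Subtract solutions that violate a single cap (substitute x_i' = x_i − (cap_i+1)): x_1 ≥ 6 gives C(6,2) = 15; x_2 ≥ 5 gives C(7,2) = 21; x_3 ≥ 8 gives C(4,2) = 6. Together 42.
No two caps can be exceeded simultaneously, so the pair terms are all 0.
By inclusion–exclusion the count is 66 − 42 + 0 = 24.

24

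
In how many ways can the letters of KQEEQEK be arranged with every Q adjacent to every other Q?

60

Treat the 2 copies of Q as a single block. The multiset to arrange is then {QQ, E, E, E, K, K}, 6 items in all.
That gives (6)!/(3!·2!) = 60 arrangements.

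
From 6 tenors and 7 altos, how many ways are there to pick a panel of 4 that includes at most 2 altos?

Split by how many altos are chosen (0 through 2).
Sum: C(7,0)·C(6,4) + C(7,1)·C(6,3) + C(7,2)·C(6,2) = 15 + 140 + 315 = 470.

470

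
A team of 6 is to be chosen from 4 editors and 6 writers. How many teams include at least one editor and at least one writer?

209

Total 6-person selections from all 10: C(10,6) = 210.
Selections missing a whole group: no editors → C(6,6) = 1; no writers → C(4,6) = 0.
Both groups omitted at once is impossible, so 210 − 1 = 209.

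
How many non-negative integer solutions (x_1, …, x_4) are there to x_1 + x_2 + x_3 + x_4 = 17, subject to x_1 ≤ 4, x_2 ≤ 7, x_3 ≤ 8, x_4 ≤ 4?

Ignoring the caps, the number of non-negative solutions to x_1+…+x_4 = 17 is C(20,3) = 1140.
Subtract solutions that violate a single cap (substitute x_i' = x_i − (cap_i+1)): x_1 ≥ 5 gives C(15,3) = 455; x_2 ≥ 8 gives C(12,3) = 220; x_3 ≥ 9 gives C(11,3) = 165; x_4 ≥ 5 gives C(15,3) = 455. Together 1295.
Add back pairs where two caps are both exceeded: 35 + 20 + 120 + 1 + 35 + 20 = 231.
By inclusion–exclusion the count is 1140 − 1295 + 231 = 76.

76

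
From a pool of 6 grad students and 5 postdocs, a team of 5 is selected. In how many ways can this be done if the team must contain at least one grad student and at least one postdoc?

455

Unrestricted: C(11,5) = 462 ways to pick any 5 of the 11.
Subtract selections that omit an entire group: no grad students → C(5,5) = 1; no postdocs → C(6,5) = 6.
Both groups omitted at once is impossible, so 462 − 7 = 455.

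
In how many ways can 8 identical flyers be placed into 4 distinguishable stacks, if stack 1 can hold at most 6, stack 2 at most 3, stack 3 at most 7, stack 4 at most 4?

105

Without the upper bounds there are C(11,3) = 165 ways to split 8 among 4 stacks.
Subtract solutions that violate a single cap (substitute x_i' = x_i − (cap_i+1)): x_1 ≥ 7 gives C(4,3) = 4; x_2 ≥ 4 gives C(7,3) = 35; x_3 ≥ 8 gives C(3,3) = 1; x_4 ≥ 5 gives C(6,3) = 20. Together 60.
No two caps can be exceeded simultaneously, so the pair terms are all 0.
By inclusion–exclusion the count is 165 − 60 + 0 = 105.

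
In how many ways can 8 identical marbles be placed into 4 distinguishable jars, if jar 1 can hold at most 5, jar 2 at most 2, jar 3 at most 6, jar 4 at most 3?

64

Ignoring the caps, the number of non-negative solutions to x_1+…+x_4 = 8 is C(11,3) = 165.
Subtract solutions that violate a single cap (substitute x_i' = x_i − (cap_i+1)): x_1 ≥ 6 gives C(5,3) = 10; x_2 ≥ 3 gives C(8,3) = 56; x_3 ≥ 7 gives C(4,3) = 4; x_4 ≥ 4 gives C(7,3) = 35. Together 105.
Add back pairs where two caps are both exceeded: 0 + 0 + 0 + 0 + 4 + 0 = 4.
By inclusion–exclusion the count is 165 − 105 + 4 = 64.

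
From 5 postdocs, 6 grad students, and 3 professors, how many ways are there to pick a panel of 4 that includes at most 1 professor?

825

Split by how many professors are chosen (0 through 1).
Sum: C(3,0)·C(11,4) + C(3,1)·C(11,3) = 330 + 495 = 825.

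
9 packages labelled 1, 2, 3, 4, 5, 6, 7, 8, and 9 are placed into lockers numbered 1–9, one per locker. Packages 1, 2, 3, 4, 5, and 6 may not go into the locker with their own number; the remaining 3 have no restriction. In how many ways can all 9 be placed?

Let Aᵢ (for 1 ≤ i ≤ 6) be the placements that put package i in its forbidden locker. Any j of these fix j positions, leaving (9−j)! ways to fill the rest, and there are C(6,j) ways to pick which j.
By inclusion–exclusion, the number of valid placements is Σ_{j=0}^{6} (−1)^j C(6,j)·(9−j)!.
Computing: 362880 − 241920 + 75600 − 14400 + 1800 − 144 + 6 = 183822.

183822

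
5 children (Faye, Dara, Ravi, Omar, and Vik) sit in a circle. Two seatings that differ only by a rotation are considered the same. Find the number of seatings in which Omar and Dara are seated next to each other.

12

Glue Omar and Dara into a block (2 internal orders). Seating 4 units around a circle gives (3)! arrangements.
So 2 × (3)! = 2 × 6 = 12.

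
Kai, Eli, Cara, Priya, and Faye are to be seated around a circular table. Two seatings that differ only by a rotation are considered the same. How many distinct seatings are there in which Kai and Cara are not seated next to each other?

12

Without the restriction there are (4)! = 24 seatings.
Seatings with Kai beside Cara: treat them as a block with 2 internal orders, giving 2 × (3)! = 12.
Subtracting, 24 − 12 = 12.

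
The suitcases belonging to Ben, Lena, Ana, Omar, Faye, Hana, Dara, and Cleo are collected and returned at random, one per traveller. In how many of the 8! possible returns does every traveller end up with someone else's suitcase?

Count assignments avoiding every fixed point. For any j of the 8 travellers fixed to their own suitcase, the other 8−j can be arranged in (8−j)! ways.
By inclusion–exclusion this is Σ_{j=0}^{8} (−1)^j C(8,j)·(8−j)!.
Computing: 40320 − 40320 + 20160 − 6720 + 1680 − 336 + 56 − 8 + 1 = 14833.

14833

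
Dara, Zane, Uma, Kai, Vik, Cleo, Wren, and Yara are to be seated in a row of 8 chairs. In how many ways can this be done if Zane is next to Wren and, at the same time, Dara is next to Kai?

Treat {Zane,Wren} as one block (2 orders) and {Dara,Kai} as another (2 orders).
That leaves 6 units to arrange: 2 × 2 × 6! = 4 × 720 = 2880.

2880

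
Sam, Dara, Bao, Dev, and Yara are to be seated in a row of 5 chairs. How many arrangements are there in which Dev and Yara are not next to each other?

Of the 5! = 120 arrangements, those with Dev and Yara adjacent number 2 × 4! = 48 (treat the pair as a block with 2 internal orders).
So 120 − 48 = 72 arrangements keep them apart.

72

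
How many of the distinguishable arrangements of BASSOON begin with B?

180

With the first slot taken by B, it remains to arrange the other 6 letters (ASSOON).
Those 6 letters have O appearing twice and S appearing twice, giving (6)!/(2!·2!) = 180.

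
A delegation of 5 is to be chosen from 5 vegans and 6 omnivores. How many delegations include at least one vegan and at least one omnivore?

455

Unrestricted: C(11,5) = 462 ways to pick any 5 of the 11.
Selections missing a whole group: no vegans → C(6,5) = 6; no omnivores → C(5,5) = 1.
Both groups omitted at once is impossible, so 462 − 7 = 455.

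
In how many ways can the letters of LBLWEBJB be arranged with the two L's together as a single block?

Treat the 2 copies of L as a single block. The multiset to arrange is then {LL, B, B, B, E, J, W}, 7 items in all.
That gives (7)!/(3!) = 840 arrangements.

840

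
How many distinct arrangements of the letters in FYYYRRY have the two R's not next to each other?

75

There are 7!/(4!·2!) = 105 arrangements of FYYYRRY in total.
If the two R's are adjacent, glue them into one block, leaving 6 items to arrange: (6)!/(4!) = 30 ways.
Subtracting, 105 − 30 = 75 arrangements keep the R's apart.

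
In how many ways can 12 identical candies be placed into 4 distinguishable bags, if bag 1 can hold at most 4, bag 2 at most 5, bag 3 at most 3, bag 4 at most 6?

69

By stars and bars, unrestricted non-negative solutions to x_1+…+x_4 = 12 number C(12+3,3) = 455.
Subtract solutions that violate a single cap (substitute x_i' = x_i − (cap_i+1)): x_1 ≥ 5 gives C(10,3) = 120; x_2 ≥ 6 gives C(9,3) = 84; x_3 ≥ 4 gives C(11,3) = 165; x_4 ≥ 7 gives C(8,3) = 56. Together 425.
Add back pairs where two caps are both exceeded: 4 + 20 + 1 + 10 + 0 + 4 = 39.
By inclusion–exclusion the count is 455 − 425 + 39 = 69.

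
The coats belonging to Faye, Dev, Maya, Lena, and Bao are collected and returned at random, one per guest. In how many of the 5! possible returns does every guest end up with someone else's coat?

Let Aᵢ be the assignments in which guest i gets their own coat. We want the size of the complement of A₁∪…∪A_5.
By inclusion–exclusion this is Σ_{j=0}^{5} (−1)^j C(5,j)·(5−j)!.
Computing: 120 − 120 + 60 − 20 + 5 − 1 = 44.

44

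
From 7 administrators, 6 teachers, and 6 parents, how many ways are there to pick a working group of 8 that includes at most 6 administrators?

75570

Split by how many administrators are chosen (0 through 6).
Sum: C(7,0)·C(12,8) + C(7,1)·C(12,7) + C(7,2)·C(12,6) + C(7,3)·C(12,5) + C(7,4)·C(12,4) + C(7,5)·C(12,3) + C(7,6)·C(12,2) = 495 + 5544 + 19404 + 27720 + 17325 + 4620 + 462 = 75570.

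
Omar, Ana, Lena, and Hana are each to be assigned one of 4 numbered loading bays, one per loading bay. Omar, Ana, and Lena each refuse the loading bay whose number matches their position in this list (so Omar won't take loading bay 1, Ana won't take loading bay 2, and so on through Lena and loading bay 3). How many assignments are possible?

Let Aᵢ (for i ∈ {1, 2, 3}) be the placements that put person i in their forbidden loading bay. Any j of these fix j positions, leaving (4−j)! ways to fill the rest, and there are C(3,j) ways to pick which j.
By inclusion–exclusion, the number of valid placements is Σ_{j=0}^{3} (−1)^j C(3,j)·(4−j)!.
Computing: 24 − 18 + 6 − 1 = 11.

11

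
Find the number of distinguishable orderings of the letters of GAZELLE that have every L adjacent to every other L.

Treat the 2 copies of L as a single block. The multiset to arrange is then {LL, A, E, E, G, Z}, 6 items in all.
That gives (6)!/(2!) = 360 arrangements.

360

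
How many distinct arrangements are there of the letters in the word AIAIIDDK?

AIAIIDDK has 8 letters with A appearing twice, D appearing twice, and I appearing 3 times.
So there are 8! / (3!·2!·2!) = 1680 distinguishable arrangements.

1680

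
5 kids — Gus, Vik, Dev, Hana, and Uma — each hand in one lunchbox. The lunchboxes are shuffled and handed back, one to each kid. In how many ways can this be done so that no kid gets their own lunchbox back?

44

Let Aᵢ be the assignments in which kid i gets their own lunchbox. We want the size of the complement of A₁∪…∪A_5.
By inclusion–exclusion this is Σ_{j=0}^{5} (−1)^j C(5,j)·(5−j)!.
Computing: 120 − 120 + 60 − 20 + 5 − 1 = 44.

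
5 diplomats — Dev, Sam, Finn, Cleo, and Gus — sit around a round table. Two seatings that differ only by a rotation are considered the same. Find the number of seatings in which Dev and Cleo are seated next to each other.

Glue Dev and Cleo into a block (2 internal orders). Seating 4 units around a circle gives (3)! arrangements.
So 2 × (3)! = 2 × 6 = 12.

12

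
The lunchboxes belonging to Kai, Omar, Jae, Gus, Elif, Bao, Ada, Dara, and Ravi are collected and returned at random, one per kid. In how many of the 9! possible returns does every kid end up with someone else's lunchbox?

133496

Let Aᵢ be the assignments in which kid i gets their own lunchbox. We want the size of the complement of A₁∪…∪A_9.
By inclusion–exclusion this is Σ_{j=0}^{9} (−1)^j C(9,j)·(9−j)!.
Computing: 362880 − 362880 + 181440 − 60480 + 15120 − 3024 + 504 − 72 + 9 − 1 = 133496.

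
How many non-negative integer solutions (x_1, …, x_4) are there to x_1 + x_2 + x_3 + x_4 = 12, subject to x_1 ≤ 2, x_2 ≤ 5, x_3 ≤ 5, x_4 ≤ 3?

Without the upper bounds there are C(15,3) = 455 ways to split 12 among 4 variables.
Subtract solutions that violate a single cap (substitute x_i' = x_i − (cap_i+1)): x_1 ≥ 3 gives C(12,3) = 220; x_2 ≥ 6 gives C(9,3) = 84; x_3 ≥ 6 gives C(9,3) = 84; x_4 ≥ 4 gives C(11,3) = 165. Together 553.
Add back pairs where two caps are both exceeded: 20 + 20 + 56 + 1 + 10 + 10 = 117.
By inclusion–exclusion the count is 455 − 553 + 117 = 19.

19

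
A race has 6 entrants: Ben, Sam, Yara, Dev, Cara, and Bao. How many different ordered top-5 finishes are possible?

This is an ordered selection of 5 from 6: P(6,5).
That gives 6 × 5 × 4 × 3 × 2 = 720.

720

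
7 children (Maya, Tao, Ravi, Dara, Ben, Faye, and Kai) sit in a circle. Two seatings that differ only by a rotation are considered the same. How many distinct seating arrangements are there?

Seat Maya anywhere (absorbing the rotational symmetry), then permute the other 6: (6)! = 720.

720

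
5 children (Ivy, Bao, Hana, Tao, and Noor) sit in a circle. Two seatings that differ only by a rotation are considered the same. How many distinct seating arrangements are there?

Around a circle, 5 distinct people have 5!/5 = (4)! = 24 rotationally distinct seatings.

24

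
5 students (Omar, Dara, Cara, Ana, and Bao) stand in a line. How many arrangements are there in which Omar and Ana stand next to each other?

Place the 3 others and the Omar-Ana pair as 4 objects in a line; the pair has 2 internal arrangements.
So the count is 2·(4)! = 48.

48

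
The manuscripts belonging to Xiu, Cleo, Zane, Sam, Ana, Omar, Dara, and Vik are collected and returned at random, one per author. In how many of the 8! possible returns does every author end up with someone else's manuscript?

Let Aᵢ be the assignments in which author i gets their own manuscript. We want the size of the complement of A₁∪…∪A_8.
By inclusion–exclusion this is Σ_{j=0}^{8} (−1)^j C(8,j)·(8−j)!.
Computing: 40320 − 40320 + 20160 − 6720 + 1680 − 336 + 56 − 8 + 1 = 14833.

14833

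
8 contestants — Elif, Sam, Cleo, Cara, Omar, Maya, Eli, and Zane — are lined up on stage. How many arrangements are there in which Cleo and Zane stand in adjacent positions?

Glue Cleo and Zane into one block (2 internal orders), leaving 7 units to arrange in a row.
So the count is 2·(7)! = 10080.

10080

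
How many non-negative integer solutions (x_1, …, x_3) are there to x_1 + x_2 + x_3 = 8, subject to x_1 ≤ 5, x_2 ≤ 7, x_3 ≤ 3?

Ignoring the caps, the number of non-negative solutions to x_1+…+x_3 = 8 is C(10,2) = 45.
Subtract solutions that violate a single cap (substitute x_i' = x_i − (cap_i+1)): x_1 ≥ 6 gives C(4,2) = 6; x_2 ≥ 8 gives C(2,2) = 1; x_3 ≥ 4 gives C(6,2) = 15. Together 22.
No two caps can be exceeded simultaneously, so the pair terms are all 0.
By inclusion–exclusion the count is 45 − 22 + 0 = 23.

23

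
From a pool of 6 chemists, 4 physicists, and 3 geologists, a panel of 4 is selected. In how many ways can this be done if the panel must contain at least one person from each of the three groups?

Total 4-person selections from all 13: C(13,4) = 715.
Subtract selections that omit an entire group: no chemists → C(7,4) = 35; no physicists → C(9,4) = 126; no geologists → C(10,4) = 210.
Add back selections omitting two groups (i.e. drawn from a single group): C(6,4) + C(4,4) + C(3,4) = 16.
By inclusion–exclusion: 715 − 371 + 16 = 360.

360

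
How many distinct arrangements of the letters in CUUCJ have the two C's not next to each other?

There are 5!/(2!·2!) = 30 arrangements of CUUCJ in total.
If the two C's are adjacent, glue them into one block, leaving 4 items to arrange: (4)!/(2!) = 12 ways.
Subtracting, 30 − 12 = 18 arrangements keep the C's apart.

18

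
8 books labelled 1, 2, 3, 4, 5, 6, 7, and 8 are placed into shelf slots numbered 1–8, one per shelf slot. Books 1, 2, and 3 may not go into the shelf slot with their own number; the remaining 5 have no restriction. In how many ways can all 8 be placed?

27240

Let Aᵢ (for i ∈ {1, 2, 3}) be the placements that put book i in its forbidden shelf slot. Any j of these fix j positions, leaving (8−j)! ways to fill the rest, and there are C(3,j) ways to pick which j.
By inclusion–exclusion, the number of valid placements is Σ_{j=0}^{3} (−1)^j C(3,j)·(8−j)!.
Computing: 40320 − 15120 + 2160 − 120 = 27240.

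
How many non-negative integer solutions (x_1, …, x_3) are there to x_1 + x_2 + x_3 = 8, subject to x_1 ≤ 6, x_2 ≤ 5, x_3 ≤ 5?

30

By stars and bars, unrestricted non-negative solutions to x_1+…+x_3 = 8 number C(8+2,2) = 45.
Subtract solutions that violate a single cap (substitute x_i' = x_i − (cap_i+1)): x_1 ≥ 7 gives C(3,2) = 3; x_2 ≥ 6 gives C(4,2) = 6; x_3 ≥ 6 gives C(4,2) = 6. Together 15.
No two caps can be exceeded simultaneously, so the pair terms are all 0.
By inclusion–exclusion the count is 45 − 15 + 0 = 30.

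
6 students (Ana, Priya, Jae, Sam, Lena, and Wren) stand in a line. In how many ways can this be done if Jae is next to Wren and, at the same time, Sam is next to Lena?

96

Treat {Jae,Wren} as one block (2 orders) and {Sam,Lena} as another (2 orders).
That leaves 4 units to arrange: 2 × 2 × 4! = 4 × 24 = 96.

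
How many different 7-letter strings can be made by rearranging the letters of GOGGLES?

840

The 7 letters of GOGGLES have repeats: G appearing 3 times.
The number of distinct arrangements is 7!/(3!) = 5040/6 = 840.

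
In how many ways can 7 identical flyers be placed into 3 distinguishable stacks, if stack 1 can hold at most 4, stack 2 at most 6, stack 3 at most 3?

Ignoring the caps, the number of non-negative solutions to x_1+…+x_3 = 7 is C(9,2) = 36.
Subtract solutions that violate a single cap (substitute x_i' = x_i − (cap_i+1)): x_1 ≥ 5 gives C(4,2) = 6; x_2 ≥ 7 gives C(2,2) = 1; x_3 ≥ 4 gives C(5,2) = 10. Together 17.
No two caps can be exceeded simultaneously, so the pair terms are all 0.
By inclusion–exclusion the count is 36 − 17 + 0 = 19.

19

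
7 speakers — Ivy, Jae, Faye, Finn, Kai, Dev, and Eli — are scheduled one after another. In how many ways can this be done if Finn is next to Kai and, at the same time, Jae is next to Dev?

480

Treat {Finn,Kai} as one block (2 orders) and {Jae,Dev} as another (2 orders).
That leaves 5 units to arrange: 2 × 2 × 5! = 4 × 120 = 480.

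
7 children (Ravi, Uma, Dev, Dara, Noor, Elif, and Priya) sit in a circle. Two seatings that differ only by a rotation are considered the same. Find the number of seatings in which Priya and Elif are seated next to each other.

Glue Priya and Elif into a block (2 internal orders). Seating 6 units around a circle gives (5)! arrangements.
So 2 × (5)! = 2 × 120 = 240.

240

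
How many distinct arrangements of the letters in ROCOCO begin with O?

Fix O in the first position and arrange the remaining 5 letters.
Those 5 letters have C appearing twice and O appearing twice, giving (5)!/(2!·2!) = 30.

30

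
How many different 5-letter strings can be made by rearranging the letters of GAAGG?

10

The 5 letters of GAAGG have repeats: A appearing twice and G appearing 3 times.
The number of distinct arrangements is 5!/(3!·2!) = 120/12 = 10.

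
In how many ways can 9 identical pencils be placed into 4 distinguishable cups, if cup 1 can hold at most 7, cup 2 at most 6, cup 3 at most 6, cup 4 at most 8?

Without the upper bounds there are C(12,3) = 220 ways to split 9 among 4 cups.
Subtract solutions that violate a single cap (substitute x_i' = x_i − (cap_i+1)): x_1 ≥ 8 gives C(4,3) = 4; x_2 ≥ 7 gives C(5,3) = 10; x_3 ≥ 7 gives C(5,3) = 10; x_4 ≥ 9 gives C(3,3) = 1. Together 25.
No two caps can be exceeded simultaneously, so the pair terms are all 0.
By inclusion–exclusion the count is 220 − 25 + 0 = 195.

195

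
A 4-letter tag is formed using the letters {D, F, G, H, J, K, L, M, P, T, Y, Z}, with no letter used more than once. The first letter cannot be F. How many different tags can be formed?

The first letter has 12−1 = 11 choices (anything except F).
The remaining 3 letters are filled from the other 11 symbols without repetition: 11 × 10 × 9 = 990.
Total: 11 × 990 = 10890.

10890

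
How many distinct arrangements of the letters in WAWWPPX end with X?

With the last slot taken by X, it remains to arrange the other 6 letters (WAWWPP).
Those 6 letters have P appearing twice and W appearing 3 times, giving (6)!/(3!·2!) = 60.

60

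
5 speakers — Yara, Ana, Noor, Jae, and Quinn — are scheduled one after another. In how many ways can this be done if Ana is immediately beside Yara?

Treat {Ana, Yara} as a single unit. There are 4 units to order, and the pair itself can be ordered 2 ways.
That gives 2 × 4! = 2 × 24 = 48.

48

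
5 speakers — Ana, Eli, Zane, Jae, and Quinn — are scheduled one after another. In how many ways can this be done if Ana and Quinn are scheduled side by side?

Treat {Ana, Quinn} as a single unit. There are 4 units to order, and the pair itself can be ordered 2 ways.
That gives 2 × 4! = 2 × 24 = 48.

48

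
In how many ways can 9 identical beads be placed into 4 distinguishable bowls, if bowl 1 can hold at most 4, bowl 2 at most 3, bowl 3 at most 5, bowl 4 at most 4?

Without the upper bounds there are C(12,3) = 220 ways to split 9 among 4 bowls.
Subtract solutions that violate a single cap (substitute x_i' = x_i − (cap_i+1)): x_1 ≥ 5 gives C(7,3) = 35; x_2 ≥ 4 gives C(8,3) = 56; x_3 ≥ 6 gives C(6,3) = 20; x_4 ≥ 5 gives C(7,3) = 35. Together 146.
Add back pairs where two caps are both exceeded: 1 + 0 + 0 + 0 + 1 + 0 = 2.
By inclusion–exclusion the count is 220 − 146 + 2 = 76.

76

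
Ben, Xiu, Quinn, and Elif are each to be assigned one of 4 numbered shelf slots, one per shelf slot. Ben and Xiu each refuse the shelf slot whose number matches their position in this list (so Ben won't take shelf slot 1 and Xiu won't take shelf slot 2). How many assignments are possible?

Let Aᵢ (for i ∈ {1, 2}) be the placements that put person i in their forbidden shelf slot. Any j of these fix j positions, leaving (4−j)! ways to fill the rest, and there are C(2,j) ways to pick which j.
By inclusion–exclusion, the number of valid placements is Σ_{j=0}^{2} (−1)^j C(2,j)·(4−j)!.
Computing: 24 − 12 + 2 = 14.

14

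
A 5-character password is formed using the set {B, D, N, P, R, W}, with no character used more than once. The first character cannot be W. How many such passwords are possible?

The first character has 6−1 = 5 choices (anything except W).
The remaining 4 characters are filled from the other 5 symbols without repetition: 5 × 4 × 3 × 2 = 120.
Total: 5 × 120 = 600.

600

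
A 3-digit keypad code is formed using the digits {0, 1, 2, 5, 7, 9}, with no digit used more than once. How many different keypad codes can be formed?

Choose and order 3 of the 6 symbols: the first digit has 6 options, the next 5, then 4.
6 × 5 × 4 = 120.

120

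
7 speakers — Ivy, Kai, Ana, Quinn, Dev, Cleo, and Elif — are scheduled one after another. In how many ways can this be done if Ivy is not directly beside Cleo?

There are 7! = 5040 arrangements in all. If Ivy and Cleo are adjacent, merging them into one block gives 2·(6)! = 1440 arrangements.
Complementary counting: 5040 − 1440 = 3600.

3600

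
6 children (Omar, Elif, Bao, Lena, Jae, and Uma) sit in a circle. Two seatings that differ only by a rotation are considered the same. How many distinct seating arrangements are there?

Around a circle, 6 distinct people have 6!/6 = (5)! = 120 rotationally distinct seatings.

120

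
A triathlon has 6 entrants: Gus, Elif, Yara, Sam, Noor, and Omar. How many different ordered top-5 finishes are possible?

There are 6 choices for 1st place, 5 for 2nd, and so on down to 2 for position 5.
That gives 6 × 5 × 4 × 3 × 2 = 720.

720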